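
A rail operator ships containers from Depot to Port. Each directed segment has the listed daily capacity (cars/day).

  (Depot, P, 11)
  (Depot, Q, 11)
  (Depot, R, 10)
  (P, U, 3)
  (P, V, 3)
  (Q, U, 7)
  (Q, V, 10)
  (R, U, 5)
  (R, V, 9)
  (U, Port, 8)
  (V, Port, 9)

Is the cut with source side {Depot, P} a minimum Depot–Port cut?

Given cut capacity: 11 + 10 + 3 + 3 = 27.
Augment Depot→P→U→Port: bottleneck 3, flow now 3.
Augment Depot→P→V→Port: bottleneck 3, flow now 6.
Augment Depot→Q→U→Port: bottleneck 5, flow now 11.
Augment Depot→Q→V→Port: bottleneck 6, flow now 17.
No augmenting path remains; maximum flow = 17.
In the residual graph, reachable from Depot: {Depot, P, Q, R, U, V}.
Min-cut edges: U→Port (8), V→Port (9); capacity 8 + 9 = 17.
Cut capacity 27 exceeds the max flow 17, so it is not minimum.

No — its capacity is 27, but the minimum cut has capacity 17.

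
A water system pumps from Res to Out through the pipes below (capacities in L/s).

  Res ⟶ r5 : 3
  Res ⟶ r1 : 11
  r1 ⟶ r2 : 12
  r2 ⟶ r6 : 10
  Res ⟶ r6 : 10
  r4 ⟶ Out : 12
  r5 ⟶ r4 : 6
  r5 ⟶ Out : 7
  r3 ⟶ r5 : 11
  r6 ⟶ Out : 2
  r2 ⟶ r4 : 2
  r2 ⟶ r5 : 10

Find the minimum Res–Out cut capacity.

16

Augment Res→r5→Out: bottleneck 3, flow now 3.
Augment Res→r6→Out: bottleneck 2, flow now 5.
Augment Res→r1→r2→r4→Out: bottleneck 2, flow now 7.
Augment Res→r1→r2→r5→Out: bottleneck 4, flow now 11.
Augment Res→r1→r2→r5→r4→Out: bottleneck 5, flow now 16.
No augmenting path remains; maximum flow = 16.
By max-flow min-cut, the minimum cut capacity equals the max flow.
In the residual graph, reachable from Res: {Res, r6}.
Min-cut edges: Res→r1 (11), Res→r5 (3), r6→Out (2); capacity 11 + 3 + 2 = 16.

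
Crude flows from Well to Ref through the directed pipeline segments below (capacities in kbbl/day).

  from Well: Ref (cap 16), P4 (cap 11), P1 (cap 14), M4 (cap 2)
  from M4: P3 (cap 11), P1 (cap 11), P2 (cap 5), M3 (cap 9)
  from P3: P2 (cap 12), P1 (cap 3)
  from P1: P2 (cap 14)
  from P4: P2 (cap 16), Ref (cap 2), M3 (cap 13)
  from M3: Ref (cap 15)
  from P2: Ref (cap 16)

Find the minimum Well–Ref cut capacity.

43

Augment Well→Ref: bottleneck 16, flow now 16.
Augment Well→P4→Ref: bottleneck 2, flow now 18.
Augment Well→M4→M3→Ref: bottleneck 2, flow now 20.
Augment Well→P1→P2→Ref: bottleneck 14, flow now 34.
Augment Well→P4→M3→Ref: bottleneck 9, flow now 43.
No augmenting path remains; maximum flow = 43.
By max-flow min-cut, the minimum cut capacity equals the max flow.
In the residual graph, reachable from Well: {Well}.
Min-cut edges: Well→M4 (2), Well→P1 (14), Well→P4 (11), Well→Ref (16); capacity 2 + 14 + 11 + 16 = 43.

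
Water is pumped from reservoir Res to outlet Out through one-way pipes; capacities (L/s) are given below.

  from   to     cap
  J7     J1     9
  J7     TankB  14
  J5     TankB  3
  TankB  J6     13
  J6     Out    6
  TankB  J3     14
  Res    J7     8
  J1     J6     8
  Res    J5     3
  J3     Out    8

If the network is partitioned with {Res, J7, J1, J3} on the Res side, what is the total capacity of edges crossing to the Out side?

Edges leaving {Res, J7, J1, J3}: Res→J5 (3), J7→TankB (14), J1→J6 (8), J3→Out (8).
Cut capacity = 3 + 14 + 8 + 8 = 33.

33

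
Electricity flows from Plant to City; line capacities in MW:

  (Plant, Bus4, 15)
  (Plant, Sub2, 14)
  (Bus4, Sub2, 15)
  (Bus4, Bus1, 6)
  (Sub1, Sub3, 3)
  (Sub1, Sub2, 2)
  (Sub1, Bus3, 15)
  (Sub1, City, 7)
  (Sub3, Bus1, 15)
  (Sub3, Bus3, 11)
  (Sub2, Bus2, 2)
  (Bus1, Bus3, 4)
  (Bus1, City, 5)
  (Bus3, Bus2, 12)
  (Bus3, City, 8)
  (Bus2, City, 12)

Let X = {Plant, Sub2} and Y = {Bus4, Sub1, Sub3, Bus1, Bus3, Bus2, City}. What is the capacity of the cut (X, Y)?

17

Edges leaving {Plant, Sub2}: Plant→Bus4 (15), Sub2→Bus2 (2).
Cut capacity = 15 + 2 = 17.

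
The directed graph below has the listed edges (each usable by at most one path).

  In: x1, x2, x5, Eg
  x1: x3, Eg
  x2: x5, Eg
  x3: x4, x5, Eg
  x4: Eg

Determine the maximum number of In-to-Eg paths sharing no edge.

Assign every edge capacity 1; by Menger, the answer equals the max flow.
Path In→Eg (+1); total 1.
Path In→x1→Eg (+1); total 2.
Path In→x2→Eg (+1); total 3.
No residual In→Eg path; max flow = 3.
Certifying cut of size 3: {In→Eg, In→x1, In→x2}.

3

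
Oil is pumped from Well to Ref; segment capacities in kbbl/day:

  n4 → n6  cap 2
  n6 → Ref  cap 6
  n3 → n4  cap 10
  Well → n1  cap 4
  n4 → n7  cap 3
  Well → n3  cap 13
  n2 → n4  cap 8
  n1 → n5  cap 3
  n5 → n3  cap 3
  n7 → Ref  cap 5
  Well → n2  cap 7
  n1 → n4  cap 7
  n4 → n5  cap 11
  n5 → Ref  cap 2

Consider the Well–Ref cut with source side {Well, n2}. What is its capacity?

25

Edges leaving {Well, n2}: Well→n1 (4), Well→n3 (13), n2→n4 (8).
Cut capacity = 4 + 13 + 8 = 25.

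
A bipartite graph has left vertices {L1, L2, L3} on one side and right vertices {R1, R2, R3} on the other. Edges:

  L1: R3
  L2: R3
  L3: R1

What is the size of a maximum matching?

2

Unit-capacity flow: source→left, listed edges, right→sink; max matching = max flow.
Augmenting path L1→R3 (+1); matched 1.
Augmenting path L3→R1 (+1); matched 2.
No augmenting path remains; maximum matching = 2.
König certificate: {L3, R3} is a vertex cover of size 2 (every listed pair touches it), so no matching can be larger.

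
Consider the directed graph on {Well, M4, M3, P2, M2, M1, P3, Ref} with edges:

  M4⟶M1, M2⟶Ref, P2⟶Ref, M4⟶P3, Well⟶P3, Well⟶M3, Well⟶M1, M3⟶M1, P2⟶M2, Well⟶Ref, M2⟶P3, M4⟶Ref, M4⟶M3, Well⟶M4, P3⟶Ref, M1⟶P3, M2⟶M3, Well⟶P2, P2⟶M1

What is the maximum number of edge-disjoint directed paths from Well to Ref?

Assign every edge capacity 1; by Menger, the answer equals the max flow.
Path Well→Ref (+1); total 1.
Path Well→M4→Ref (+1); total 2.
Path Well→P2→Ref (+1); total 3.
Path Well→P3→Ref (+1); total 4.
No residual Well→Ref path; max flow = 4.
Certifying cut of size 4: {P3→Ref, Well→M4, Well→P2, Well→Ref}.

4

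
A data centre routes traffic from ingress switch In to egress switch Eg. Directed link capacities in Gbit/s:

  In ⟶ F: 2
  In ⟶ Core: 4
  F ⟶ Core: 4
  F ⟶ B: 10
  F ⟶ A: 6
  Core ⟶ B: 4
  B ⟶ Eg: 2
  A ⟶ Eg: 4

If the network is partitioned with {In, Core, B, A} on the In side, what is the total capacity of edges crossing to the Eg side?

8

Edges leaving {In, Core, B, A}: In→F (2), B→Eg (2), A→Eg (4).
Cut capacity = 2 + 2 + 4 = 8.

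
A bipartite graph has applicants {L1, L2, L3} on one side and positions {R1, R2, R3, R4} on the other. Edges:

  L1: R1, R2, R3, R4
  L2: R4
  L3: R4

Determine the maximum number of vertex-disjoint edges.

2

Unit-capacity flow: source→left, listed edges, right→sink; max matching = max flow.
Augmenting path L1→R1 (+1); matched 1.
Augmenting path L2→R4 (+1); matched 2.
No augmenting path remains; maximum matching = 2.
König certificate: {L1, R4} is a vertex cover of size 2 (every listed pair touches it), so no matching can be larger.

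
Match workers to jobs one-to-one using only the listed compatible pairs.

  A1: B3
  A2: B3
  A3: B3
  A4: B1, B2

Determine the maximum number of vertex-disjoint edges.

2

Unit-capacity flow: source→left, listed edges, right→sink; max matching = max flow.
Augmenting path A1→B3 (+1); matched 1.
Augmenting path A4→B1 (+1); matched 2.
No augmenting path remains; maximum matching = 2.
König certificate: {A4, B3} is a vertex cover of size 2 (every listed pair touches it), so no matching can be larger.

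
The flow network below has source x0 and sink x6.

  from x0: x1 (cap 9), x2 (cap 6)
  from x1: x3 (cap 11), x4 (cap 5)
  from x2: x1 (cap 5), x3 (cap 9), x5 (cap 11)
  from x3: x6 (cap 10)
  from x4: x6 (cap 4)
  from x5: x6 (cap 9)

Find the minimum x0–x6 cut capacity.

Augment x0→x1→x3→x6: bottleneck 9, flow now 9.
Augment x0→x2→x3→x6: bottleneck 1, flow now 10.
Augment x0→x2→x5→x6: bottleneck 5, flow now 15.
No augmenting path remains; maximum flow = 15.
By max-flow min-cut, the minimum cut capacity equals the max flow.
In the residual graph, reachable from x0: {x0}.
Min-cut edges: x0→x1 (9), x0→x2 (6); capacity 9 + 6 = 15.

15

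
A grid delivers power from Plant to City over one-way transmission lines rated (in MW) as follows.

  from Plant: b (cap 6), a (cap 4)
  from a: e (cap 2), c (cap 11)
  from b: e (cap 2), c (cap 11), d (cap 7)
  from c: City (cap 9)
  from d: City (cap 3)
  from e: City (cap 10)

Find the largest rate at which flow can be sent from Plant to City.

10

Augment Plant→a→c→City: bottleneck 4, flow now 4.
Augment Plant→b→c→City: bottleneck 5, flow now 9.
Augment Plant→b→d→City: bottleneck 1, flow now 10.
No augmenting path remains; maximum flow = 10.
In the residual graph, reachable from Plant: {Plant}.
Min-cut edges: Plant→a (4), Plant→b (6); capacity 4 + 6 = 10.
This cut is saturated, so no flow can exceed 10.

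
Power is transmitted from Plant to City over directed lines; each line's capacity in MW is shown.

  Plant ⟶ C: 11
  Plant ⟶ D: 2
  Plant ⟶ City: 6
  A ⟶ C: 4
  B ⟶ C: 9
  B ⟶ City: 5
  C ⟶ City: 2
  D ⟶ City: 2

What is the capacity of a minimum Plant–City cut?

10

Augment Plant→City: bottleneck 6, flow now 6.
Augment Plant→C→City: bottleneck 2, flow now 8.
Augment Plant→D→City: bottleneck 2, flow now 10.
No augmenting path remains; maximum flow = 10.
By max-flow min-cut, the minimum cut capacity equals the max flow.
In the residual graph, reachable from Plant: {Plant, C}.
Min-cut edges: Plant→D (2), Plant→City (6), C→City (2); capacity 2 + 6 + 2 = 10.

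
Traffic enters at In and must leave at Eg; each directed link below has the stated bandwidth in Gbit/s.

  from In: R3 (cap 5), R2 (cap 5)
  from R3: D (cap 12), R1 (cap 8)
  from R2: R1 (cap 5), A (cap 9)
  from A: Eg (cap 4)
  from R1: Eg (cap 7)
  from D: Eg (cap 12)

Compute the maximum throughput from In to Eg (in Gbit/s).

10

Augment In→R3→R1→Eg: bottleneck 5, flow now 5.
Augment In→R2→A→Eg: bottleneck 4, flow now 9.
Augment In→R2→R1→Eg: bottleneck 1, flow now 10.
No augmenting path remains; maximum flow = 10.
In the residual graph, reachable from In: {In}.
Min-cut edges: In→R3 (5), In→R2 (5); capacity 5 + 5 = 10.
This cut is saturated, so no flow can exceed 10.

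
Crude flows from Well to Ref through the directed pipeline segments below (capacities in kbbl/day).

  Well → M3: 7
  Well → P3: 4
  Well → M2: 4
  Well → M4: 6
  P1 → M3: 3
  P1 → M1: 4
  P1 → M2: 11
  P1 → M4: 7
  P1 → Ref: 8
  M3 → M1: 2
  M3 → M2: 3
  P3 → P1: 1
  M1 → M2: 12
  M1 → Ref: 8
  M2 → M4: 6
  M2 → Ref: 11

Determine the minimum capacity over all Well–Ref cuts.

Augment Well→M2→Ref: bottleneck 4, flow now 4.
Augment Well→M3→M1→Ref: bottleneck 2, flow now 6.
Augment Well→M3→M2→Ref: bottleneck 3, flow now 9.
Augment Well→P3→P1→Ref: bottleneck 1, flow now 10.
No augmenting path remains; maximum flow = 10.
By max-flow min-cut, the minimum cut capacity equals the max flow.
In the residual graph, reachable from Well: {Well, M3, P3, M4}.
Min-cut edges: Well→M2 (4), M3→M1 (2), M3→M2 (3), P3→P1 (1); capacity 4 + 2 + 3 + 1 = 10.

10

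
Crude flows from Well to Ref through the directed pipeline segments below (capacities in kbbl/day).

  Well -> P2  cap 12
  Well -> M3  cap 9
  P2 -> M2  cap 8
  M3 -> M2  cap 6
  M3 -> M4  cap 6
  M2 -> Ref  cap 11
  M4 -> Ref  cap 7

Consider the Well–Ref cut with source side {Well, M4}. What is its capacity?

Edges leaving {Well, M4}: Well→P2 (12), Well→M3 (9), M4→Ref (7).
Cut capacity = 12 + 9 + 7 = 28.

28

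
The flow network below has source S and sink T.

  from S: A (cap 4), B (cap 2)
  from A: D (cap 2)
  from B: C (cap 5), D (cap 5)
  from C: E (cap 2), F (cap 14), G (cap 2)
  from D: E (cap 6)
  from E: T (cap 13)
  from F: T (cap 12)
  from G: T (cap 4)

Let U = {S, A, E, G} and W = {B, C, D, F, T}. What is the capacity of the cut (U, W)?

21

Edges leaving {S, A, E, G}: S→B (2), A→D (2), E→T (13), G→T (4).
Cut capacity = 2 + 2 + 13 + 4 = 21.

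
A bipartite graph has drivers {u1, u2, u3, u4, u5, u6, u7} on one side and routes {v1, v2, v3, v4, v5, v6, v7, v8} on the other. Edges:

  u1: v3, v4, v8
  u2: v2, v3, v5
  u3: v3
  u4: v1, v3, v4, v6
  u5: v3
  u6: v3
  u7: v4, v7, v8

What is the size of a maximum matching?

5

Unit-capacity flow: source→left, listed edges, right→sink; max matching = max flow.
Augmenting path u1→v3 (+1); matched 1.
Augmenting path u2→v2 (+1); matched 2.
Augmenting path u4→v1 (+1); matched 3.
Augmenting path u7→v4 (+1); matched 4.
Augmenting path u3→v3→u1→v8 (+1); matched 5.
No augmenting path remains; maximum matching = 5.
König certificate: {u1, u2, u4, u7, v3} is a vertex cover of size 5 (every listed pair touches it), so no matching can be larger.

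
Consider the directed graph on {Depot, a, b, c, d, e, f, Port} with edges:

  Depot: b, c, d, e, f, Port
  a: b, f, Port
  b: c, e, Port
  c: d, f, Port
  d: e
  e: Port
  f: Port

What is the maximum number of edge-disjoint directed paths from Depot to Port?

Assign every edge capacity 1; by Menger, the answer equals the max flow.
Path Depot→Port (+1); total 1.
Path Depot→b→Port (+1); total 2.
Path Depot→c→Port (+1); total 3.
Path Depot→e→Port (+1); total 4.
Path Depot→f→Port (+1); total 5.
No residual Depot→Port path; max flow = 5.
Certifying cut of size 5: {Depot→Port, Depot→b, Depot→c, Depot→f, e→Port}.

5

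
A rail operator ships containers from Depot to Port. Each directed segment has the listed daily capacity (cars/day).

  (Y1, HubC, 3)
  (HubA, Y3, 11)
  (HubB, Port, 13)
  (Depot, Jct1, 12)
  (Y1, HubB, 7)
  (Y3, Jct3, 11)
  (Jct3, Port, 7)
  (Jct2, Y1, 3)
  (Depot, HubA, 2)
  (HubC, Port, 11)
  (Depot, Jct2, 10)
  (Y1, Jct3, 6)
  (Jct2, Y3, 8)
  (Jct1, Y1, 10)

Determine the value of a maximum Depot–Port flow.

Augment Depot→Jct1→Y1→HubB→Port: bottleneck 7, flow now 7.
Augment Depot→Jct1→Y1→HubC→Port: bottleneck 3, flow now 10.
Augment Depot→HubA→Y3→Jct3→Port: bottleneck 2, flow now 12.
Augment Depot→Jct2→Y1→Jct3→Port: bottleneck 3, flow now 15.
Augment Depot→Jct2→Y3→Jct3→Port: bottleneck 2, flow now 17.
No augmenting path remains; maximum flow = 17.
In the residual graph, reachable from Depot: {Depot, Jct1, HubA, Jct2, Y1, Y3, Jct3}.
Min-cut edges: Y1→HubB (7), Y1→HubC (3), Jct3→Port (7); capacity 7 + 3 + 7 = 17.
This cut is saturated, so no flow can exceed 17.

17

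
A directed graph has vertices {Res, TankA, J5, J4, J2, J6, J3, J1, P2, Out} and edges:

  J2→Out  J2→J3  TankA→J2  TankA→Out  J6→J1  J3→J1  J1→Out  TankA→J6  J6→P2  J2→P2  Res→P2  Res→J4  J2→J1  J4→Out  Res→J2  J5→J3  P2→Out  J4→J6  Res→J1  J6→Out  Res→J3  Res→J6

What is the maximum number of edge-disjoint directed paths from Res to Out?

5

Assign every edge capacity 1; by Menger, the answer equals the max flow.
Path Res→J4→Out (+1); total 1.
Path Res→J2→Out (+1); total 2.
Path Res→J6→Out (+1); total 3.
Path Res→J1→Out (+1); total 4.
Path Res→P2→Out (+1); total 5.
No residual Res→Out path; max flow = 5.
Certifying cut of size 5: {J1→Out, Res→J2, Res→J4, Res→J6, Res→P2}.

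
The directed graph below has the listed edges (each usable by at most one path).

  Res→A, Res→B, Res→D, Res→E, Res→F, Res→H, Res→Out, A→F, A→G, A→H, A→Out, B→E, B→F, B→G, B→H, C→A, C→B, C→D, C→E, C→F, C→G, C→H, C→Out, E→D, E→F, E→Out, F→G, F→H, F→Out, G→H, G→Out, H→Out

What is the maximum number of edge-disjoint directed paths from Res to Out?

6

Assign every edge capacity 1; by Menger, the answer equals the max flow.
Path Res→Out (+1); total 1.
Path Res→A→Out (+1); total 2.
Path Res→E→Out (+1); total 3.
Path Res→F→Out (+1); total 4.
Path Res→H→Out (+1); total 5.
Path Res→B→G→Out (+1); total 6.
No residual Res→Out path; max flow = 6.
Certifying cut of size 6: {Res→A, Res→B, Res→E, Res→F, Res→H, Res→Out}.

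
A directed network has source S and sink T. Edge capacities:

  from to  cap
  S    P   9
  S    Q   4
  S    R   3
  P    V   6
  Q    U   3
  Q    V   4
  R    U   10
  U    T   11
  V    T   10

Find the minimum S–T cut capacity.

Augment S→P→V→T: bottleneck 6, flow now 6.
Augment S→Q→U→T: bottleneck 3, flow now 9.
Augment S→Q→V→T: bottleneck 1, flow now 10.
Augment S→R→U→T: bottleneck 3, flow now 13.
No augmenting path remains; maximum flow = 13.
By max-flow min-cut, the minimum cut capacity equals the max flow.
In the residual graph, reachable from S: {S, P}.
Min-cut edges: S→Q (4), S→R (3), P→V (6); capacity 4 + 3 + 6 = 13.

13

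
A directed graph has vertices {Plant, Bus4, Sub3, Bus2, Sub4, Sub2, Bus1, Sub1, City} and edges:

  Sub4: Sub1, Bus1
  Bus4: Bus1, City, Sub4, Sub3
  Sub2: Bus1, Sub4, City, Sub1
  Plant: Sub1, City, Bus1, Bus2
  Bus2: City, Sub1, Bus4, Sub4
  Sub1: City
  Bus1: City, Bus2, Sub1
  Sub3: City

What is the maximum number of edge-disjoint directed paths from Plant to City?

4

Assign every edge capacity 1; by Menger, the answer equals the max flow.
Path Plant→City (+1); total 1.
Path Plant→Bus2→City (+1); total 2.
Path Plant→Bus1→City (+1); total 3.
Path Plant→Sub1→City (+1); total 4.
No residual Plant→City path; max flow = 4.
Certifying cut of size 4: {Plant→Bus1, Plant→Bus2, Plant→City, Plant→Sub1}.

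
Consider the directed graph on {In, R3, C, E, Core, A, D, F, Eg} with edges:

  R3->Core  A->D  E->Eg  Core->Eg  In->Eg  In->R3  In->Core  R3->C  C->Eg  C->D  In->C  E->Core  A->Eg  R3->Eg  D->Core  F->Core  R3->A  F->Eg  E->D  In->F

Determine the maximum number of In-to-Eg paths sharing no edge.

Assign every edge capacity 1; by Menger, the answer equals the max flow.
Path In→Eg (+1); total 1.
Path In→R3→Eg (+1); total 2.
Path In→C→Eg (+1); total 3.
Path In→Core→Eg (+1); total 4.
Path In→F→Eg (+1); total 5.
No residual In→Eg path; max flow = 5.
Certifying cut of size 5: {In→C, In→Core, In→Eg, In→F, In→R3}.

5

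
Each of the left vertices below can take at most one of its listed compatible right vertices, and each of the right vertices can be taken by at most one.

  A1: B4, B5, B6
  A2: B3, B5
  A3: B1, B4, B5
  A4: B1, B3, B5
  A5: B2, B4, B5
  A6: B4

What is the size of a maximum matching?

6

Unit-capacity flow: source→left, listed edges, right→sink; max matching = max flow.
Augmenting path A1→B4 (+1); matched 1.
Augmenting path A2→B3 (+1); matched 2.
Augmenting path A3→B1 (+1); matched 3.
Augmenting path A4→B5 (+1); matched 4.
Augmenting path A5→B2 (+1); matched 5.
Augmenting path A6→B4→A1→B6 (+1); matched 6.
No augmenting path remains; maximum matching = 6.
König certificate: {A1, A2, A3, A4, A5, A6} is a vertex cover of size 6 (every listed pair touches it), so no matching can be larger.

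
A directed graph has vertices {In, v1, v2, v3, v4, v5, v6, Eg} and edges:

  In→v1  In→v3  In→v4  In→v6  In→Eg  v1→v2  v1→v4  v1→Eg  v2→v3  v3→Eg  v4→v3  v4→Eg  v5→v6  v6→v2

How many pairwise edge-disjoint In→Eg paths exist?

4

Assign every edge capacity 1; by Menger, the answer equals the max flow.
Path In→Eg (+1); total 1.
Path In→v1→Eg (+1); total 2.
Path In→v3→Eg (+1); total 3.
Path In→v4→Eg (+1); total 4.
No residual In→Eg path; max flow = 4.
Certifying cut of size 4: {In→Eg, In→v1, In→v4, v3→Eg}.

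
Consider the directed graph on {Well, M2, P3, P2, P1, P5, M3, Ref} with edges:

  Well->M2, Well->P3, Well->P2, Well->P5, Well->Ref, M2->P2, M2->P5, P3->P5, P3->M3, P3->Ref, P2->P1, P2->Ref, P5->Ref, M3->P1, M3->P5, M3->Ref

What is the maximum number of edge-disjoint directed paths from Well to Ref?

4

Assign every edge capacity 1; by Menger, the answer equals the max flow.
Path Well→Ref (+1); total 1.
Path Well→P3→Ref (+1); total 2.
Path Well→P2→Ref (+1); total 3.
Path Well→P5→Ref (+1); total 4.
No residual Well→Ref path; max flow = 4.
Certifying cut of size 4: {P2→Ref, P5→Ref, Well→P3, Well→Ref}.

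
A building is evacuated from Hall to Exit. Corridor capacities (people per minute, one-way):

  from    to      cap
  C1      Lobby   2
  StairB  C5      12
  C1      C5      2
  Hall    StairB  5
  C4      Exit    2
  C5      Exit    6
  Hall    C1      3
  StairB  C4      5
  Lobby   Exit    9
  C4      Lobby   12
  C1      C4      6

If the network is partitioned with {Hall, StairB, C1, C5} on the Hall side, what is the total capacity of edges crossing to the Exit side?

Edges leaving {Hall, StairB, C1, C5}: StairB→C4 (5), C1→Lobby (2), C1→C4 (6), C5→Exit (6).
Cut capacity = 5 + 2 + 6 + 6 = 19.

19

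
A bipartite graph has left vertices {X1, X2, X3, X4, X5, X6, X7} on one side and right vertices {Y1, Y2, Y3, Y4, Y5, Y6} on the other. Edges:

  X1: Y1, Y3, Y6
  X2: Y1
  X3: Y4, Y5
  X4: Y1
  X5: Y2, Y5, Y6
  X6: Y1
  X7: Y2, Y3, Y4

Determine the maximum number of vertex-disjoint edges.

Unit-capacity flow: source→left, listed edges, right→sink; max matching = max flow.
Augmenting path X1→Y1 (+1); matched 1.
Augmenting path X3→Y4 (+1); matched 2.
Augmenting path X5→Y2 (+1); matched 3.
Augmenting path X7→Y3 (+1); matched 4.
Augmenting path X2→Y1→X1→Y6 (+1); matched 5.
No augmenting path remains; maximum matching = 5.
König certificate: {X1, X3, X5, X7, Y1} is a vertex cover of size 5 (every listed pair touches it), so no matching can be larger.

5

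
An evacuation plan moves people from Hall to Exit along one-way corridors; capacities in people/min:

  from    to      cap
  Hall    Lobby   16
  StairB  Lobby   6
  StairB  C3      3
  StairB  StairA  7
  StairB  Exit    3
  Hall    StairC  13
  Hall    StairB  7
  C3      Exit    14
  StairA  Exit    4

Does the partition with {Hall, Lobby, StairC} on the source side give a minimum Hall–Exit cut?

Yes — it is a minimum cut (capacity 7).

Given cut capacity: 7 = 7.
Augment Hall→StairB→Exit: bottleneck 3, flow now 3.
Augment Hall→StairB→C3→Exit: bottleneck 3, flow now 6.
Augment Hall→StairB→StairA→Exit: bottleneck 1, flow now 7.
No augmenting path remains; maximum flow = 7.
Cut capacity 7 equals the max flow, so it is a minimum cut.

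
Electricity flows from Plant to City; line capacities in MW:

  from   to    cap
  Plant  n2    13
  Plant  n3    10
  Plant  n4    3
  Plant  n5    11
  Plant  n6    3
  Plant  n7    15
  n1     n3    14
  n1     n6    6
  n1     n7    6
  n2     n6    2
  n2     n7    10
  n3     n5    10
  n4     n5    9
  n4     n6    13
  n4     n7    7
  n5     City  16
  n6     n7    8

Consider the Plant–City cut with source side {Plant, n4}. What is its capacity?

81

Edges leaving {Plant, n4}: Plant→n2 (13), Plant→n3 (10), Plant→n5 (11), Plant→n6 (3), Plant→n7 (15), n4→n5 (9), n4→n6 (13), n4→n7 (7).
Cut capacity = 13 + 10 + 11 + 3 + 15 + 9 + 13 + 7 = 81.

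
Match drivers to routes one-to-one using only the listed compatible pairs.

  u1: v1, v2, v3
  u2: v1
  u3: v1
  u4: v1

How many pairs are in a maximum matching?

Unit-capacity flow: source→left, listed edges, right→sink; max matching = max flow.
Augmenting path u1→v1 (+1); matched 1.
Augmenting path u2→v1→u1→v2 (+1); matched 2.
No augmenting path remains; maximum matching = 2.
König certificate: {u1, v1} is a vertex cover of size 2 (every listed pair touches it), so no matching can be larger.

2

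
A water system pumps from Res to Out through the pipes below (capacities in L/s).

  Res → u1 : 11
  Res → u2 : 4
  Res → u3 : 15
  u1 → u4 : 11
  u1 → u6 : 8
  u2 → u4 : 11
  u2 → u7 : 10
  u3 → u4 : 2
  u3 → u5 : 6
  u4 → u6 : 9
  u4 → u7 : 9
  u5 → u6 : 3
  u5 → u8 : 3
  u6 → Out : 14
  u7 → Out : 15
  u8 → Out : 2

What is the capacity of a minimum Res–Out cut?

Augment Res→u1→u6→Out: bottleneck 8, flow now 8.
Augment Res→u2→u7→Out: bottleneck 4, flow now 12.
Augment Res→u1→u4→u6→Out: bottleneck 3, flow now 15.
Augment Res→u3→u4→u6→Out: bottleneck 2, flow now 17.
Augment Res→u3→u5→u6→Out: bottleneck 1, flow now 18.
Augment Res→u3→u5→u8→Out: bottleneck 2, flow now 20.
Augment Res→u3→u5→u6→u4→u7→Out: bottleneck 2, flow now 22. (uses reverse residual edge)
No augmenting path remains; maximum flow = 22.
By max-flow min-cut, the minimum cut capacity equals the max flow.
In the residual graph, reachable from Res: {Res, u3, u5, u8}.
Min-cut edges: Res→u1 (11), Res→u2 (4), u3→u4 (2), u5→u6 (3), u8→Out (2); capacity 11 + 4 + 2 + 3 + 2 = 22.

22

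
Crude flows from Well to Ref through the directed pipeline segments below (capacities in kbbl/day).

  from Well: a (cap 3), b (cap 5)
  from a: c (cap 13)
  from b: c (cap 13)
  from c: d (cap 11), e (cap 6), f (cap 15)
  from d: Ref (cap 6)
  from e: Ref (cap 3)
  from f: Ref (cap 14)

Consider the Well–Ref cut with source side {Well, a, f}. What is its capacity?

Edges leaving {Well, a, f}: Well→b (5), a→c (13), f→Ref (14).
Cut capacity = 5 + 13 + 14 = 32.

32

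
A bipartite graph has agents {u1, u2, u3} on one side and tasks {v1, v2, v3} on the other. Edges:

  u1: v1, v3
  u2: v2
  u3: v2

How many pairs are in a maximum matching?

2

Unit-capacity flow: source→left, listed edges, right→sink; max matching = max flow.
Augmenting path u1→v1 (+1); matched 1.
Augmenting path u2→v2 (+1); matched 2.
No augmenting path remains; maximum matching = 2.
König certificate: {u1, v2} is a vertex cover of size 2 (every listed pair touches it), so no matching can be larger.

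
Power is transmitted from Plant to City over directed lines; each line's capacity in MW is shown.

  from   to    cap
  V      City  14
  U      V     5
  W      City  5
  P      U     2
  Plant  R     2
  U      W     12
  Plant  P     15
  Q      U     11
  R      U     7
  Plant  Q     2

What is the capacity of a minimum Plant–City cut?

6

Augment Plant→P→U→V→City: bottleneck 2, flow now 2.
Augment Plant→Q→U→V→City: bottleneck 2, flow now 4.
Augment Plant→R→U→V→City: bottleneck 1, flow now 5.
Augment Plant→R→U→W→City: bottleneck 1, flow now 6.
No augmenting path remains; maximum flow = 6.
By max-flow min-cut, the minimum cut capacity equals the max flow.
In the residual graph, reachable from Plant: {Plant, P}.
Min-cut edges: Plant→Q (2), Plant→R (2), P→U (2); capacity 2 + 2 + 2 = 6.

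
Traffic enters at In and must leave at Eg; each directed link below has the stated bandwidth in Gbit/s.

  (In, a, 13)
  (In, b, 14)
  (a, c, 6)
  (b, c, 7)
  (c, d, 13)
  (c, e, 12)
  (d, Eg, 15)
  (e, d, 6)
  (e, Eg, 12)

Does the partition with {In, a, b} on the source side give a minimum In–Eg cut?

Yes — it is a minimum cut (capacity 13).

Given cut capacity: 6 + 7 = 13.
Augment In→a→c→d→Eg: bottleneck 6, flow now 6.
Augment In→b→c→d→Eg: bottleneck 7, flow now 13.
No augmenting path remains; maximum flow = 13.
Cut capacity 13 equals the max flow, so it is a minimum cut.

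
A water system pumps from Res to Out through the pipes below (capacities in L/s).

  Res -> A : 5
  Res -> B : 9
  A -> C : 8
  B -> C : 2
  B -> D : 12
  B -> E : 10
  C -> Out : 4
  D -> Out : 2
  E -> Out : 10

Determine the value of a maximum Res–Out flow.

13

Augment Res→A→C→Out: bottleneck 4, flow now 4.
Augment Res→B→D→Out: bottleneck 2, flow now 6.
Augment Res→B→E→Out: bottleneck 7, flow now 13.
No augmenting path remains; maximum flow = 13.
In the residual graph, reachable from Res: {Res, A, C}.
Min-cut edges: Res→B (9), C→Out (4); capacity 9 + 4 = 13.
This cut is saturated, so no flow can exceed 13.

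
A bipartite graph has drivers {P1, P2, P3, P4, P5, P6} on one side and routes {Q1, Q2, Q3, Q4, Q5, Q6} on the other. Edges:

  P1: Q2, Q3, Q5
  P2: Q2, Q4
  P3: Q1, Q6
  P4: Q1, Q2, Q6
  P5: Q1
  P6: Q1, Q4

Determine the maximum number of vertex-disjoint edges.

Unit-capacity flow: source→left, listed edges, right→sink; max matching = max flow.
Augmenting path P1→Q2 (+1); matched 1.
Augmenting path P2→Q4 (+1); matched 2.
Augmenting path P3→Q1 (+1); matched 3.
Augmenting path P4→Q6 (+1); matched 4.
Augmenting path P6→Q4→P2→Q2→P1→Q3 (+1); matched 5.
No augmenting path remains; maximum matching = 5.
König certificate: {P1, Q1, Q2, Q4, Q6} is a vertex cover of size 5 (every listed pair touches it), so no matching can be larger.

5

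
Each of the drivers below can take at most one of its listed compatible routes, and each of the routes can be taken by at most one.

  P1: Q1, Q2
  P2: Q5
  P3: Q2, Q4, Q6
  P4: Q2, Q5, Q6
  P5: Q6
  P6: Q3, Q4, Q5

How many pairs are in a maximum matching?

Unit-capacity flow: source→left, listed edges, right→sink; max matching = max flow.
Augmenting path P1→Q1 (+1); matched 1.
Augmenting path P2→Q5 (+1); matched 2.
Augmenting path P3→Q2 (+1); matched 3.
Augmenting path P4→Q6 (+1); matched 4.
Augmenting path P6→Q3 (+1); matched 5.
Augmenting path P5→Q6→P4→Q2→P3→Q4 (+1); matched 6.
No augmenting path remains; maximum matching = 6.
König certificate: {P1, P2, P3, P4, P5, P6} is a vertex cover of size 6 (every listed pair touches it), so no matching can be larger.

6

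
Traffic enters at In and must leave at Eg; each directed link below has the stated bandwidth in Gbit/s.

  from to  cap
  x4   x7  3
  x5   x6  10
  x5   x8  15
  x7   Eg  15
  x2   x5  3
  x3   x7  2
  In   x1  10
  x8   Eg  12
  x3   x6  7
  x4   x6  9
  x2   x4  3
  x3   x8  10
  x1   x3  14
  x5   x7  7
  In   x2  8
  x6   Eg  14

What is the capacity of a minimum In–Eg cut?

16

Augment In→x1→x3→x6→Eg: bottleneck 7, flow now 7.
Augment In→x1→x3→x7→Eg: bottleneck 2, flow now 9.
Augment In→x1→x3→x8→Eg: bottleneck 1, flow now 10.
Augment In→x2→x4→x6→Eg: bottleneck 3, flow now 13.
Augment In→x2→x5→x6→Eg: bottleneck 3, flow now 16.
No augmenting path remains; maximum flow = 16.
By max-flow min-cut, the minimum cut capacity equals the max flow.
In the residual graph, reachable from In: {In, x2}.
Min-cut edges: In→x1 (10), x2→x4 (3), x2→x5 (3); capacity 10 + 3 + 3 = 16.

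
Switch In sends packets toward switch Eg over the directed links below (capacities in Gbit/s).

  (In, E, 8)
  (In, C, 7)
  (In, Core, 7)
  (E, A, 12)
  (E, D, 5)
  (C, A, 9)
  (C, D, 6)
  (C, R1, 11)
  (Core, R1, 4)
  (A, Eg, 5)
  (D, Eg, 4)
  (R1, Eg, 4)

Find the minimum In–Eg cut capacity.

Augment In→E→A→Eg: bottleneck 5, flow now 5.
Augment In→E→D→Eg: bottleneck 3, flow now 8.
Augment In→C→D→Eg: bottleneck 1, flow now 9.
Augment In→C→R1→Eg: bottleneck 4, flow now 13.
No augmenting path remains; maximum flow = 13.
By max-flow min-cut, the minimum cut capacity equals the max flow.
In the residual graph, reachable from In: {In, E, C, Core, A, D, R1}.
Min-cut edges: A→Eg (5), D→Eg (4), R1→Eg (4); capacity 5 + 4 + 4 = 13.

13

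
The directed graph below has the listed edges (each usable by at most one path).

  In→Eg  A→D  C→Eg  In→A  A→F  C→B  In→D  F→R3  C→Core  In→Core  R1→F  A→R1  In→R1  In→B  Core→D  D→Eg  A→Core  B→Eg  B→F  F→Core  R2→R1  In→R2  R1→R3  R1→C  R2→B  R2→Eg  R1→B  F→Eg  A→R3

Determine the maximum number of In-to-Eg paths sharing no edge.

6

Assign every edge capacity 1; by Menger, the answer equals the max flow.
Path In→Eg (+1); total 1.
Path In→R2→Eg (+1); total 2.
Path In→D→Eg (+1); total 3.
Path In→B→Eg (+1); total 4.
Path In→A→F→Eg (+1); total 5.
Path In→R1→C→Eg (+1); total 6.
No residual In→Eg path; max flow = 6.
Certifying cut of size 6: {D→Eg, In→A, In→B, In→Eg, In→R1, In→R2}.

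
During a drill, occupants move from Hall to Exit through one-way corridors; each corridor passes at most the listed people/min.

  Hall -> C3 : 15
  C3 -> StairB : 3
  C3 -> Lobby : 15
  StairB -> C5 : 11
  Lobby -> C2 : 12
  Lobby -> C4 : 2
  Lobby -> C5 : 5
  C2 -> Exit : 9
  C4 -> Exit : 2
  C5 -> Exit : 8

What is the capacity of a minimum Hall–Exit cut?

15

Augment Hall→C3→StairB→C5→Exit: bottleneck 3, flow now 3.
Augment Hall→C3→Lobby→C2→Exit: bottleneck 9, flow now 12.
Augment Hall→C3→Lobby→C4→Exit: bottleneck 2, flow now 14.
Augment Hall→C3→Lobby→C5→Exit: bottleneck 1, flow now 15.
No augmenting path remains; maximum flow = 15.
By max-flow min-cut, the minimum cut capacity equals the max flow.
In the residual graph, reachable from Hall: {Hall}.
Min-cut edges: Hall→C3 (15); capacity 15 = 15.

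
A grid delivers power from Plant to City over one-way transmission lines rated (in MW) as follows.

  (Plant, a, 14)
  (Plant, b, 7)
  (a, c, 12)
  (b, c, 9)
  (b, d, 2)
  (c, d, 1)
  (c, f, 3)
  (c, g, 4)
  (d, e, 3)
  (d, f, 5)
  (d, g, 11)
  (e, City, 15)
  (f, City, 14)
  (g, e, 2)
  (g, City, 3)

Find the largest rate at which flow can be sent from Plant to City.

Augment Plant→a→c→f→City: bottleneck 3, flow now 3.
Augment Plant→a→c→g→City: bottleneck 3, flow now 6.
Augment Plant→b→d→e→City: bottleneck 2, flow now 8.
Augment Plant→a→c→d→e→City: bottleneck 1, flow now 9.
Augment Plant→a→c→g→e→City: bottleneck 1, flow now 10.
No augmenting path remains; maximum flow = 10.
In the residual graph, reachable from Plant: {Plant, a, b, c}.
Min-cut edges: b→d (2), c→d (1), c→f (3), c→g (4); capacity 2 + 1 + 3 + 4 = 10.
This cut is saturated, so no flow can exceed 10.

10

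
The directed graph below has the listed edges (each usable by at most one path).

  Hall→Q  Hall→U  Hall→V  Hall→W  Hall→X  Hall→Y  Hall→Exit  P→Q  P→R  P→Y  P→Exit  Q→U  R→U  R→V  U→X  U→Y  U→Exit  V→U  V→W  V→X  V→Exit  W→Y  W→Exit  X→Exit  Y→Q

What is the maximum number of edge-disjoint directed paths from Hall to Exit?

Assign every edge capacity 1; by Menger, the answer equals the max flow.
Path Hall→Exit (+1); total 1.
Path Hall→U→Exit (+1); total 2.
Path Hall→V→Exit (+1); total 3.
Path Hall→W→Exit (+1); total 4.
Path Hall→X→Exit (+1); total 5.
No residual Hall→Exit path; max flow = 5.
Certifying cut of size 5: {Hall→Exit, Hall→V, Hall→W, U→Exit, X→Exit}.

5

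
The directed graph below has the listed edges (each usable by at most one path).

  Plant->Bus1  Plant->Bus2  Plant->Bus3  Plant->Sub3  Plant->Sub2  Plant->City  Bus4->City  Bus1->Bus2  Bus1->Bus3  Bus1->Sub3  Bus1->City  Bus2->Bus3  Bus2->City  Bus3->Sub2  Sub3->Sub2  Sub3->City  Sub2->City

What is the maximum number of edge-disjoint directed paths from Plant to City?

Assign every edge capacity 1; by Menger, the answer equals the max flow.
Path Plant→City (+1); total 1.
Path Plant→Bus1→City (+1); total 2.
Path Plant→Bus2→City (+1); total 3.
Path Plant→Sub3→City (+1); total 4.
Path Plant→Sub2→City (+1); total 5.
No residual Plant→City path; max flow = 5.
Certifying cut of size 5: {Plant→Bus1, Plant→Bus2, Plant→City, Plant→Sub3, Sub2→City}.

5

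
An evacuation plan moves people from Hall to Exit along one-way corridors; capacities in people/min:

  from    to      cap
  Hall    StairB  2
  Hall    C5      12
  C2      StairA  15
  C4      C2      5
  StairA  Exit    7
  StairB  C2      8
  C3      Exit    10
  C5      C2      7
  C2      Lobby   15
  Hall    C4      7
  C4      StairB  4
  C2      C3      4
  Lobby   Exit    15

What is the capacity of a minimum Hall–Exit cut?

16

Augment Hall→StairB→C2→Lobby→Exit: bottleneck 2, flow now 2.
Augment Hall→C4→C2→Lobby→Exit: bottleneck 5, flow now 7.
Augment Hall→C5→C2→Lobby→Exit: bottleneck 7, flow now 14.
Augment Hall→C4→StairB→C2→Lobby→Exit: bottleneck 1, flow now 15.
Augment Hall→C4→StairB→C2→StairA→Exit: bottleneck 1, flow now 16.
No augmenting path remains; maximum flow = 16.
By max-flow min-cut, the minimum cut capacity equals the max flow.
In the residual graph, reachable from Hall: {Hall, C5}.
Min-cut edges: Hall→StairB (2), Hall→C4 (7), C5→C2 (7); capacity 2 + 7 + 7 = 16.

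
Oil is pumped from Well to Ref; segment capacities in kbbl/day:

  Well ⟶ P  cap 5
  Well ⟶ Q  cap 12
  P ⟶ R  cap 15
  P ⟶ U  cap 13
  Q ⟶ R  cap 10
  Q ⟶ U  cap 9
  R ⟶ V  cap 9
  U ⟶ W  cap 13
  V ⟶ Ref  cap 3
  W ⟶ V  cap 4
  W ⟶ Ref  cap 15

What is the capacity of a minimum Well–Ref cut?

Augment Well→P→R→V→Ref: bottleneck 3, flow now 3.
Augment Well→P→U→W→Ref: bottleneck 2, flow now 5.
Augment Well→Q→U→W→Ref: bottleneck 9, flow now 14.
Augment Well→Q→R→P→U→W→Ref: bottleneck 2, flow now 16. (uses reverse residual edge)
No augmenting path remains; maximum flow = 16.
By max-flow min-cut, the minimum cut capacity equals the max flow.
In the residual graph, reachable from Well: {Well, P, Q, R, U, V}.
Min-cut edges: U→W (13), V→Ref (3); capacity 13 + 3 = 16.

16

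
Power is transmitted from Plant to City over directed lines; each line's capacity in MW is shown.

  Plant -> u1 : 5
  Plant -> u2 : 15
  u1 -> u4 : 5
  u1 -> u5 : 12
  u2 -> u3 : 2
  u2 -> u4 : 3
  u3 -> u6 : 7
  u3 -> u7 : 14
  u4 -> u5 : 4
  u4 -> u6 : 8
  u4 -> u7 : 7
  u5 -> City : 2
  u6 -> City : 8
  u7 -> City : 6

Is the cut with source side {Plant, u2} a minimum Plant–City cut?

Yes — it is a minimum cut (capacity 10).

Given cut capacity: 5 + 2 + 3 = 10.
Augment Plant→u1→u5→City: bottleneck 2, flow now 2.
Augment Plant→u1→u4→u6→City: bottleneck 3, flow now 5.
Augment Plant→u2→u3→u6→City: bottleneck 2, flow now 7.
Augment Plant→u2→u4→u6→City: bottleneck 3, flow now 10.
No augmenting path remains; maximum flow = 10.
Cut capacity 10 equals the max flow, so it is a minimum cut.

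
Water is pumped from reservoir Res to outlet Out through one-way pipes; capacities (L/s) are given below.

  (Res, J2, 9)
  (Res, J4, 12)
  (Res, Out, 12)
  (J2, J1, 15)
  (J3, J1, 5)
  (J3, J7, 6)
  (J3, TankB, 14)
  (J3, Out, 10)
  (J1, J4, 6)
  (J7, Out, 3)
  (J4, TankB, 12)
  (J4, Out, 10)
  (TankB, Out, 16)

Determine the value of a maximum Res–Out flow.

30

Augment Res→Out: bottleneck 12, flow now 12.
Augment Res→J4→Out: bottleneck 10, flow now 22.
Augment Res→J4→TankB→Out: bottleneck 2, flow now 24.
Augment Res→J2→J1→J4→TankB→Out: bottleneck 6, flow now 30.
No augmenting path remains; maximum flow = 30.
In the residual graph, reachable from Res: {Res, J2, J1}.
Min-cut edges: Res→J4 (12), Res→Out (12), J1→J4 (6); capacity 12 + 12 + 6 = 30.
This cut is saturated, so no flow can exceed 30.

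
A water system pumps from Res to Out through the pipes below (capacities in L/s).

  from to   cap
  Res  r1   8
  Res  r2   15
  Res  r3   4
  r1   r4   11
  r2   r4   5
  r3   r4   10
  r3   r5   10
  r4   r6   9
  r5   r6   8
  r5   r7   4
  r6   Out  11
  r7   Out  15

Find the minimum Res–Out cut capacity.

13

Augment Res→r1→r4→r6→Out: bottleneck 8, flow now 8.
Augment Res→r2→r4→r6→Out: bottleneck 1, flow now 9.
Augment Res→r3→r5→r6→Out: bottleneck 2, flow now 11.
Augment Res→r3→r5→r7→Out: bottleneck 2, flow now 13.
No augmenting path remains; maximum flow = 13.
By max-flow min-cut, the minimum cut capacity equals the max flow.
In the residual graph, reachable from Res: {Res, r1, r2, r4}.
Min-cut edges: Res→r3 (4), r4→r6 (9); capacity 4 + 9 = 13.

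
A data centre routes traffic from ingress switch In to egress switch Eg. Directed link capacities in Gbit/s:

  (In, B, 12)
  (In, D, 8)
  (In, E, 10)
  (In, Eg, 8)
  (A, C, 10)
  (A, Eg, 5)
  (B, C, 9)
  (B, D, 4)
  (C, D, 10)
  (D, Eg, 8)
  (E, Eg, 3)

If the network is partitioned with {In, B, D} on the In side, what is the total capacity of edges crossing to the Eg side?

35

Edges leaving {In, B, D}: In→E (10), In→Eg (8), B→C (9), D→Eg (8).
Cut capacity = 10 + 8 + 9 + 8 = 35.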